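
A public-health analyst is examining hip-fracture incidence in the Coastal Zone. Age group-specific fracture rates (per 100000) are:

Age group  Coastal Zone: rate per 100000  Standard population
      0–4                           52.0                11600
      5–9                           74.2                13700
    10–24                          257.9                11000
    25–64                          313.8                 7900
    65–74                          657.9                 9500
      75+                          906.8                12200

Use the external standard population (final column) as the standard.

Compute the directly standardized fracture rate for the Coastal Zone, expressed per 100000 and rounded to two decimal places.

367.96

Standard total = 65900; weights = 0.1760, 0.2079, 0.1669, 0.1199, 0.1442, 0.1851.
Standardized rate: 0.1760×52.0 + 0.2079×74.2 + 0.1669×257.9 + 0.1199×313.8 + 0.1442×657.9 + 0.1851×906.8 = 367.9616 per 100000.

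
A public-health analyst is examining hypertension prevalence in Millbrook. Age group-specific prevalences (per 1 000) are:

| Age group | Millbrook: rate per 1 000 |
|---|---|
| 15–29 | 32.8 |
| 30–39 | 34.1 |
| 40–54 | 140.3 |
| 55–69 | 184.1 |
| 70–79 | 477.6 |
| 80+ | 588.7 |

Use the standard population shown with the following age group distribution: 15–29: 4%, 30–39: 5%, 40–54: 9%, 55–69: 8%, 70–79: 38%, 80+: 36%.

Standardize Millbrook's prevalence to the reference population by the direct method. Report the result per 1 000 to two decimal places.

Standard weights: 0.04, 0.05, 0.09, 0.08, 0.38, 0.36.
Standardized rate: 0.0400×32.8 + 0.0500×34.1 + 0.0900×140.3 + 0.0800×184.1 + 0.3800×477.6 + 0.3600×588.7 = 423.7920 per 1 000.

423.79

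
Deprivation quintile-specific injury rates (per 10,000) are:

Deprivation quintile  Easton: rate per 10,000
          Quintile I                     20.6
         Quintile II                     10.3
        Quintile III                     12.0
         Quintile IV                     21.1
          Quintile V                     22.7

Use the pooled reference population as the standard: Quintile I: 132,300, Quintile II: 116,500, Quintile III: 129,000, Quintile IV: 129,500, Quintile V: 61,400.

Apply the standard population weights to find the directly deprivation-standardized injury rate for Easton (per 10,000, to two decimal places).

Standard total = 568,700; weights = 0.2326, 0.2049, 0.2268, 0.2277, 0.1080.
Standardized rate: 0.2326×20.6 + 0.2049×10.3 + 0.2268×12.0 + 0.2277×21.1 + 0.1080×22.7 = 16.8798 per 10,000.

16.88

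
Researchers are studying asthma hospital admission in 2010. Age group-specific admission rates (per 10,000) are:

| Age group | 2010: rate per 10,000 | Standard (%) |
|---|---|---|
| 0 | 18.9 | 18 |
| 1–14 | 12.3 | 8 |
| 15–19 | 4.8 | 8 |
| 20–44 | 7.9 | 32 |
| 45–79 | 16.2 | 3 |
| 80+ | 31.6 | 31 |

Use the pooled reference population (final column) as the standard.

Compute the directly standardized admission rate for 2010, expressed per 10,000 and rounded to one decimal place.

Standard weights: 0.18, 0.08, 0.08, 0.32, 0.03, 0.31.
Standardized rate: 0.1800×18.9 + 0.0800×12.3 + 0.0800×4.8 + 0.3200×7.9 + 0.0300×16.2 + 0.3100×31.6 = 17.5800 per 10,000.

17.6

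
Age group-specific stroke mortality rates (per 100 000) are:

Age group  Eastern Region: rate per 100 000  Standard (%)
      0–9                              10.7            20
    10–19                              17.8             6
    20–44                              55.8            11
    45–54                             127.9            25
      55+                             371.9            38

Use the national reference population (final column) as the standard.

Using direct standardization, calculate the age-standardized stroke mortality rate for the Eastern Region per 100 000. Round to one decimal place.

182.6

Standard weights: 0.20, 0.06, 0.11, 0.25, 0.38.
Standardized rate: 0.2000×10.7 + 0.0600×17.8 + 0.1100×55.8 + 0.2500×127.9 + 0.3800×371.9 = 182.6430 per 100 000.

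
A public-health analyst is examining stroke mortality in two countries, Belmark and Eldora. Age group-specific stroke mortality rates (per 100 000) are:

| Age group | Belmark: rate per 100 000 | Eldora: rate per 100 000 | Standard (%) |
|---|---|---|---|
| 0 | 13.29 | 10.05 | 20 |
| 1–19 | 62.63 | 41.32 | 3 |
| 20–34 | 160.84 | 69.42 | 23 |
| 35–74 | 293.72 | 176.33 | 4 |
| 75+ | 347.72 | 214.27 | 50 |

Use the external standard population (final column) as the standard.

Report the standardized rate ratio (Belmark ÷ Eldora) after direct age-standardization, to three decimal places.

1.703

Standard weights: 0.20, 0.03, 0.23, 0.04, 0.50.
Belmark: 0.2000×13.29 + 0.0300×62.63 + 0.2300×160.84 + 0.0400×293.72 + 0.5000×347.72 = 227.1389 per 100 000.
Eldora: 0.2000×10.05 + 0.0300×41.32 + 0.2300×69.42 + 0.0400×176.33 + 0.5000×214.27 = 133.4044 per 100 000.
Ratio = 227.1389 ÷ 133.4044 = 1.70263.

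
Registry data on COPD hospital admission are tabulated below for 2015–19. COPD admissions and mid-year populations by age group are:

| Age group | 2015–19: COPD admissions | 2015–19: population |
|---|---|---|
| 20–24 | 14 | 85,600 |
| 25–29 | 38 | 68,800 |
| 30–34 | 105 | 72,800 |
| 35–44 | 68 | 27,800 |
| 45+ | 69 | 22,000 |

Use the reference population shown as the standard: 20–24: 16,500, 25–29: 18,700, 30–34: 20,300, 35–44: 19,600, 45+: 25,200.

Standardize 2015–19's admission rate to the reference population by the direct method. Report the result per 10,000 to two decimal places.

16.88

Age-specific rates per 10,000 for 2015–19: 1.64, 5.52, 14.42, 24.46, 31.36.
Standard total = 100,300; weights = 0.1645, 0.1864, 0.2024, 0.1954, 0.2512.
Standardized rate: 0.1645×1.64 + 0.1864×5.52 + 0.2024×14.42 + 0.1954×24.46 + 0.2512×31.36 = 16.8778 per 10,000.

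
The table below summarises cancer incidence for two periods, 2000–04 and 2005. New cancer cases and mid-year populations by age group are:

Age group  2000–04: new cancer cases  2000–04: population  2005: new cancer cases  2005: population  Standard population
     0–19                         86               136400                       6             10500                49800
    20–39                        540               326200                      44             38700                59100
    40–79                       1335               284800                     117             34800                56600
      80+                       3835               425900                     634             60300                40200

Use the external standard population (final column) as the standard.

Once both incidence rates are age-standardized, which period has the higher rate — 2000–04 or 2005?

2000–04

Age-specific rates per 100000 for 2000–04: 63.05, 165.54, 468.75, 900.45.
For 2005: 57.14, 113.70, 336.21, 1051.41.
Standard total = 205700; weights = 0.2421, 0.2873, 0.2752, 0.1954.
2000–04: 0.2421×63.05 + 0.2873×165.54 + 0.2752×468.75 + 0.1954×900.45 = 367.7814 per 100000.
2005: 0.2421×57.14 + 0.2873×113.70 + 0.2752×336.21 + 0.1954×1051.41 = 344.4875 per 100000.
The crude rates (493.99 vs 555.09) would put 2005 higher, but that reflects its age composition; once standardized to a common age structure, 2000–04 has the higher underlying rate.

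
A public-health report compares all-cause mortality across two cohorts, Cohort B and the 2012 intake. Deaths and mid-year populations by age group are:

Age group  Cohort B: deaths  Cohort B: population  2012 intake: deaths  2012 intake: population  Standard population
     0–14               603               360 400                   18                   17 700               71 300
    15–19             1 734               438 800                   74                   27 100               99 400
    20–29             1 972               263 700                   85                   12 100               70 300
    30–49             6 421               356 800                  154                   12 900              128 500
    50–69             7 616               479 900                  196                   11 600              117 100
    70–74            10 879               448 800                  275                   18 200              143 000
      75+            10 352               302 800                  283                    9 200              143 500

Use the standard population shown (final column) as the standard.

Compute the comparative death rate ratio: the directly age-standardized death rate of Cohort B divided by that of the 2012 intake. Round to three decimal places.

1.243

Age-specific rates per 100 000 for Cohort B: 167.31, 395.17, 747.82, 1799.61, 1587.00, 2424.02, 3418.76.
For the 2012 intake: 101.69, 273.06, 702.48, 1193.80, 1689.66, 1510.99, 3076.09.
Standard total = 773 100; weights = 0.0922, 0.1286, 0.0909, 0.1662, 0.1515, 0.1850, 0.1856.
Cohort B: 0.0922×167.31 + 0.1286×395.17 + 0.0909×747.82 + 0.1662×1799.61 + 0.1515×1587.00 + 0.1850×2424.02 + 0.1856×3418.76 = 1756.6868 per 100 000.
The 2012 intake: 0.0922×101.69 + 0.1286×273.06 + 0.0909×702.48 + 0.1662×1193.80 + 0.1515×1689.66 + 0.1850×1510.99 + 0.1856×3076.09 = 1413.1797 per 100 000.
Ratio = 1756.6868 ÷ 1413.1797 = 1.24307.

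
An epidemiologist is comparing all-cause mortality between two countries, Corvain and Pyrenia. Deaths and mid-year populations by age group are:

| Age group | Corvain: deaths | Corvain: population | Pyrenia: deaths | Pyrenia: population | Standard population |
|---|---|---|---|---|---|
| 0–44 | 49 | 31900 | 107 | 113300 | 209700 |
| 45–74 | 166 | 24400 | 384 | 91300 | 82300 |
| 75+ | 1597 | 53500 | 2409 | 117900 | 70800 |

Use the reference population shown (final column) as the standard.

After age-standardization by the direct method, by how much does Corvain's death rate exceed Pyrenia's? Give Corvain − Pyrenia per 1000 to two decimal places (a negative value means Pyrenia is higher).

2.77

Age-specific rates per 1000 for Corvain: 1.536, 6.803, 29.850.
For Pyrenia: 0.944, 4.206, 20.433.
Standard total = 362800; weights = 0.5780, 0.2268, 0.1951.
Corvain: 0.5780×1.536 + 0.2268×6.803 + 0.1951×29.850 = 8.2564 per 1000.
Pyrenia: 0.5780×0.944 + 0.2268×4.206 + 0.1951×20.433 = 5.4874 per 1000.
Difference = 8.2564 − 5.4874 = 2.7691.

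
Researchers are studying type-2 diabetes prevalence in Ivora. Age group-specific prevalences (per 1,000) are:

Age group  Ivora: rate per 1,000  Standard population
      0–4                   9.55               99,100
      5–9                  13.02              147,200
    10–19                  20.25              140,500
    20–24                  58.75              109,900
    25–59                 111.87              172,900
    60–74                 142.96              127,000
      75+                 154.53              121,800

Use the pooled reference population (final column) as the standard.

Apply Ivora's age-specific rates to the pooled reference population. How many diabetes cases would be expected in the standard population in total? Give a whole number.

68485

Expected diabetes cases = Σ (standard pop × age-specific rate ÷ 1,000)
= 99,100×9.55/1,000 + 147,200×13.02/1,000 + 140,500×20.25/1,000 + 109,900×58.75/1,000 + 172,900×111.87/1,000 + 127,000×142.96/1,000 + 121,800×154.53/1,000
= 946.41 + 1916.54 + 2845.12 + 6456.62 + 19342.32 + 18155.92 + 18821.75 = 68484.70.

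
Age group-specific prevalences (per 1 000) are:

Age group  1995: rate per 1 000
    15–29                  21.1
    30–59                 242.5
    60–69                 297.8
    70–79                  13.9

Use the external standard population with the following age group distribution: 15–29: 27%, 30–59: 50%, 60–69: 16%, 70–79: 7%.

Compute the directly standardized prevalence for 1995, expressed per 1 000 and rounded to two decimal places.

175.57

Standard weights: 0.27, 0.50, 0.16, 0.07.
Standardized rate: 0.2700×21.1 + 0.5000×242.5 + 0.1600×297.8 + 0.0700×13.9 = 175.5680 per 1 000.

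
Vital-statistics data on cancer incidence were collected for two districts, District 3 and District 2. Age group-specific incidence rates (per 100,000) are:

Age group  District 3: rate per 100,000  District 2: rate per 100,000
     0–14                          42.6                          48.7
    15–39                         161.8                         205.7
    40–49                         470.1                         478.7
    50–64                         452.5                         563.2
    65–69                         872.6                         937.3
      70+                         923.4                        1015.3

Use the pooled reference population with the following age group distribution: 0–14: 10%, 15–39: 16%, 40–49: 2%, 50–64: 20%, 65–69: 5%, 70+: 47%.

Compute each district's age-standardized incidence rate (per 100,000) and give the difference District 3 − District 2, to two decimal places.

-76.37

Standard weights: 0.10, 0.16, 0.02, 0.20, 0.05, 0.47.
District 3: 0.1000×42.6 + 0.1600×161.8 + 0.0200×470.1 + 0.2000×452.5 + 0.0500×872.6 + 0.4700×923.4 = 607.6780 per 100,000.
District 2: 0.1000×48.7 + 0.1600×205.7 + 0.0200×478.7 + 0.2000×563.2 + 0.0500×937.3 + 0.4700×1015.3 = 684.0520 per 100,000.
Difference = 607.6780 − 684.0520 = -76.3740.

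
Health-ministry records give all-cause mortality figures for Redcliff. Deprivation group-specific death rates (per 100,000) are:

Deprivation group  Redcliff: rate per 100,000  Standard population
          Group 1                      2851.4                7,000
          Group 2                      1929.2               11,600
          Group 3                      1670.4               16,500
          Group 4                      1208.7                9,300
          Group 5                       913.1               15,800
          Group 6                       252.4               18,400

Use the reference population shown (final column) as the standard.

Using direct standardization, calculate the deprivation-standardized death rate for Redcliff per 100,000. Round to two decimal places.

1274.96

Standard total = 78,600; weights = 0.0891, 0.1476, 0.2099, 0.1183, 0.2010, 0.2341.
Standardized rate: 0.0891×2851.4 + 0.1476×1929.2 + 0.2099×1670.4 + 0.1183×1208.7 + 0.2010×913.1 + 0.2341×252.4 = 1274.9640 per 100,000.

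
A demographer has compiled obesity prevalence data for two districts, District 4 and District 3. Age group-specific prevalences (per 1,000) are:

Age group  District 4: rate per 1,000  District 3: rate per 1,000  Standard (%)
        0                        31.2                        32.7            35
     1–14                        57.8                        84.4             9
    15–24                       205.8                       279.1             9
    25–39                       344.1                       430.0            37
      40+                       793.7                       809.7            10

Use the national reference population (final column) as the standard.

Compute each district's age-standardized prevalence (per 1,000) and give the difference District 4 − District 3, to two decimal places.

Standard weights: 0.35, 0.09, 0.09, 0.37, 0.10.
District 4: 0.3500×31.2 + 0.0900×57.8 + 0.0900×205.8 + 0.3700×344.1 + 0.1000×793.7 = 241.3310 per 1,000.
District 3: 0.3500×32.7 + 0.0900×84.4 + 0.0900×279.1 + 0.3700×430.0 + 0.1000×809.7 = 284.2300 per 1,000.
Difference = 241.3310 − 284.2300 = -42.8990.

-42.90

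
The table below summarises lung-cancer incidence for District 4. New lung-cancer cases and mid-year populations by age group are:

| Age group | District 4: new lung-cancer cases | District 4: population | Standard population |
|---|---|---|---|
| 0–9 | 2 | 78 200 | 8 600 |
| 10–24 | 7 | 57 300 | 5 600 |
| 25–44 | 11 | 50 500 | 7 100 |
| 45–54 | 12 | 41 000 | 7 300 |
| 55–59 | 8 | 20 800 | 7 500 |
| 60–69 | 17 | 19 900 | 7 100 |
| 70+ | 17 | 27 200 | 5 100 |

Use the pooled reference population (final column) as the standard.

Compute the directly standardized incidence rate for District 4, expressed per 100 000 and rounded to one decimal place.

34.6

Age-specific rates per 100 000 for District 4: 2.56, 12.22, 21.78, 29.27, 38.46, 85.43, 62.50.
Standard total = 48 300; weights = 0.1781, 0.1159, 0.1470, 0.1511, 0.1553, 0.1470, 0.1056.
Standardized rate: 0.1781×2.56 + 0.1159×12.22 + 0.1470×21.78 + 0.1511×29.27 + 0.1553×38.46 + 0.1470×85.43 + 0.1056×62.50 = 34.6266 per 100 000.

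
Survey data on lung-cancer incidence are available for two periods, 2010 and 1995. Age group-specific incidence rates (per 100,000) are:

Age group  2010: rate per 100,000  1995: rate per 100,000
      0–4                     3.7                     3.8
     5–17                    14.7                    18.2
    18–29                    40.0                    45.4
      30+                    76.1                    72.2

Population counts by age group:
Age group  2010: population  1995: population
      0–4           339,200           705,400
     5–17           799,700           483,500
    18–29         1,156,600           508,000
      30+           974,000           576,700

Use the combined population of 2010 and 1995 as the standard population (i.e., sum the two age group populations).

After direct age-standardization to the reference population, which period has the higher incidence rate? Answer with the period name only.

Combined standard total = 5,543,100; weights = 0.1885, 0.2315, 0.3003, 0.2798.
2010: 0.1885×3.7 + 0.2315×14.7 + 0.3003×40.0 + 0.2798×76.1 = 37.4015 per 100,000.
1995: 0.1885×3.8 + 0.2315×18.2 + 0.3003×45.4 + 0.2798×72.2 = 38.7612 per 100,000.
The crude rates (40.80 vs 33.51) would put 2010 higher, but that reflects its age composition; once standardized to a common age structure, 1995 has the higher underlying rate.

1995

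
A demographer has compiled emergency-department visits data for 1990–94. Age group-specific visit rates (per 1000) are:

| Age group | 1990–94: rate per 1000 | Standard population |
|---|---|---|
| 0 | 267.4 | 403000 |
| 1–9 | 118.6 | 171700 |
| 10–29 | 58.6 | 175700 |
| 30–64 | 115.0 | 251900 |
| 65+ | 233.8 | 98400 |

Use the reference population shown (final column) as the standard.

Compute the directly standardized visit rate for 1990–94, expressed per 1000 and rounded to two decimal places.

172.98

Standard total = 1100700; weights = 0.3661, 0.1560, 0.1596, 0.2289, 0.0894.
Standardized rate: 0.3661×267.4 + 0.1560×118.6 + 0.1596×58.6 + 0.2289×115.0 + 0.0894×233.8 = 172.9774 per 1000.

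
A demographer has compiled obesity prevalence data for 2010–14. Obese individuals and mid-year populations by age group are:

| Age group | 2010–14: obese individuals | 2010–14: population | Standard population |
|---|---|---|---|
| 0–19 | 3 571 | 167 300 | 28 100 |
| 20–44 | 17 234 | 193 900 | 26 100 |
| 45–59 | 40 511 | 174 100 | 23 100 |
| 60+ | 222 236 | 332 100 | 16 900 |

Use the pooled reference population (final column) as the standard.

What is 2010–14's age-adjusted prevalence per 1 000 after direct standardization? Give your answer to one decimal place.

208.1

Age-specific rates per 1 000 for 2010–14: 21.345, 88.881, 232.688, 669.184.
Standard total = 94 200; weights = 0.2983, 0.2771, 0.2452, 0.1794.
Standardized rate: 0.2983×21.345 + 0.2771×88.881 + 0.2452×232.688 + 0.1794×669.184 = 208.1092 per 1 000.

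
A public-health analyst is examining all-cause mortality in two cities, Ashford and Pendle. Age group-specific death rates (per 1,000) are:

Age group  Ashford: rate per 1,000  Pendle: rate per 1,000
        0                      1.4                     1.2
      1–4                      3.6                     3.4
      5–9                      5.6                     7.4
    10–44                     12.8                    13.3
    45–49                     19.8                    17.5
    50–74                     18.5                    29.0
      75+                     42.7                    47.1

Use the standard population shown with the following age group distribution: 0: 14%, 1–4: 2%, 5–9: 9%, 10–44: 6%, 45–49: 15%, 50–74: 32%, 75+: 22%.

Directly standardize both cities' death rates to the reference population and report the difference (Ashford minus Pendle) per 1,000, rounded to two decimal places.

-4.14

Standard weights: 0.14, 0.02, 0.09, 0.06, 0.15, 0.32, 0.22.
Ashford: 0.1400×1.4 + 0.0200×3.6 + 0.0900×5.6 + 0.0600×12.8 + 0.1500×19.8 + 0.3200×18.5 + 0.2200×42.7 = 19.8240 per 1,000.
Pendle: 0.1400×1.2 + 0.0200×3.4 + 0.0900×7.4 + 0.0600×13.3 + 0.1500×17.5 + 0.3200×29.0 + 0.2200×47.1 = 23.9670 per 1,000.
Difference = 19.8240 − 23.9670 = -4.1430.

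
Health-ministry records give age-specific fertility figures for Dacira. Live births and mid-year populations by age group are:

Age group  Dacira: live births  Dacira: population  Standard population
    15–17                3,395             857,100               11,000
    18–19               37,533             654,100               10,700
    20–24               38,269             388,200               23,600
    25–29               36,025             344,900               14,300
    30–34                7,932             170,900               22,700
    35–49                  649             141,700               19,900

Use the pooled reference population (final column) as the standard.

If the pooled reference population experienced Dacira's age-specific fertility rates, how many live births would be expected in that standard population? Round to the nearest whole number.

5622

Age-specific rates per 1,000 for Dacira: 3.961, 57.381, 98.581, 104.451, 46.413, 4.580.
Expected live births = Σ (standard pop × age-specific rate ÷ 1,000)
= 11,000×3.961/1,000 + 10,700×57.381/1,000 + 23,600×98.581/1,000 + 14,300×104.451/1,000 + 22,700×46.413/1,000 + 19,900×4.580/1,000
= 43.57 + 613.98 + 2326.50 + 1493.64 + 1053.58 + 91.14 = 5622.42.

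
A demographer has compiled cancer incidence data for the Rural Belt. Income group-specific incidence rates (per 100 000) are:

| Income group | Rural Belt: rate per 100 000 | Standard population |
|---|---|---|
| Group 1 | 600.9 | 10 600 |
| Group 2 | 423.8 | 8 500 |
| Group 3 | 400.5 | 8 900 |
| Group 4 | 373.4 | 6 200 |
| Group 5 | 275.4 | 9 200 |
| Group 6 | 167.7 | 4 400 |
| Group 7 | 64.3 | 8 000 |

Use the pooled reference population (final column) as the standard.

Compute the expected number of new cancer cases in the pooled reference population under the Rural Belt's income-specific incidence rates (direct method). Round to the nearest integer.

196

Expected new cancer cases = Σ (standard pop × income-specific rate ÷ 100 000)
= 10 600×600.9/100 000 + 8 500×423.8/100 000 + 8 900×400.5/100 000 + 6 200×373.4/100 000 + 9 200×275.4/100 000 + 4 400×167.7/100 000 + 8 000×64.3/100 000
= 63.70 + 36.02 + 35.64 + 23.15 + 25.34 + 7.38 + 5.14 = 196.37.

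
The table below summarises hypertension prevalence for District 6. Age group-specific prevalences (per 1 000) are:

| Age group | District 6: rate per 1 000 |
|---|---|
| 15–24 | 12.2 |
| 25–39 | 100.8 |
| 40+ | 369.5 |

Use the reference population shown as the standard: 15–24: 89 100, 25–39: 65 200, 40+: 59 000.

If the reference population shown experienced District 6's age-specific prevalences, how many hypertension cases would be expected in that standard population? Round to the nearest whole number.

Expected hypertension cases = Σ (standard pop × age-specific rate ÷ 1 000)
= 89 100×12.2/1 000 + 65 200×100.8/1 000 + 59 000×369.5/1 000
= 1087.02 + 6572.16 + 21800.50 = 29459.68.

29460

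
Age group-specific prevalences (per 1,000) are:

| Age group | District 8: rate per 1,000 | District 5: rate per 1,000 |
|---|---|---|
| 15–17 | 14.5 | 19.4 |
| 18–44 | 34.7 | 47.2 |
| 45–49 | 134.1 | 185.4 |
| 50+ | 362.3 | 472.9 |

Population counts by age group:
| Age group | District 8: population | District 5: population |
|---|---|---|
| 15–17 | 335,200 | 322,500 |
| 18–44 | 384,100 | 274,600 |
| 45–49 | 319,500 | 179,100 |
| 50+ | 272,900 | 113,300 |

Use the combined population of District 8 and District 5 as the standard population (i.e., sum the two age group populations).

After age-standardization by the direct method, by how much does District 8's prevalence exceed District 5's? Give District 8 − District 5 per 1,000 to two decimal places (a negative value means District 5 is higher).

-36.23

Combined standard total = 2,201,200; weights = 0.2988, 0.2992, 0.2265, 0.1754.
District 8: 0.2988×14.5 + 0.2992×34.7 + 0.2265×134.1 + 0.1754×362.3 = 108.6571 per 1,000.
District 5: 0.2988×19.4 + 0.2992×47.2 + 0.2265×185.4 + 0.1754×472.9 = 144.8866 per 1,000.
Difference = 108.6571 − 144.8866 = -36.2295.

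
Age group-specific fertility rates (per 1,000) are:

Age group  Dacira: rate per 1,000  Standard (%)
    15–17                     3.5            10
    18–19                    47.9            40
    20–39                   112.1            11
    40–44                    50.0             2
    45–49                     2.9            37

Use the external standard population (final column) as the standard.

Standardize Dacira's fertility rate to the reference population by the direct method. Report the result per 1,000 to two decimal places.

Standard weights: 0.10, 0.40, 0.11, 0.02, 0.37.
Standardized rate: 0.1000×3.5 + 0.4000×47.9 + 0.1100×112.1 + 0.0200×50.0 + 0.3700×2.9 = 33.9140 per 1,000.

33.91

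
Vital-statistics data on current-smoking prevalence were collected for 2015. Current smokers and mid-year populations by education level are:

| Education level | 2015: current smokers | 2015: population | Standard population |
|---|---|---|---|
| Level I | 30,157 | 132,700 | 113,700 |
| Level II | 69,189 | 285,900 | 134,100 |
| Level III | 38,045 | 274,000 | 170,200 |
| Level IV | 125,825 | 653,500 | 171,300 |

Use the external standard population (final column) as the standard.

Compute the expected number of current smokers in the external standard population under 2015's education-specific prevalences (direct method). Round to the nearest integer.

Education-specific rates per 1,000 for 2015: 227.257, 242.004, 138.850, 192.540.
Expected current smokers = Σ (standard pop × education-specific rate ÷ 1,000)
= 113,700×227.257/1,000 + 134,100×242.004/1,000 + 170,200×138.850/1,000 + 171,300×192.540/1,000
= 25839.12 + 32452.76 + 23632.33 + 32982.13 = 114906.34.

114906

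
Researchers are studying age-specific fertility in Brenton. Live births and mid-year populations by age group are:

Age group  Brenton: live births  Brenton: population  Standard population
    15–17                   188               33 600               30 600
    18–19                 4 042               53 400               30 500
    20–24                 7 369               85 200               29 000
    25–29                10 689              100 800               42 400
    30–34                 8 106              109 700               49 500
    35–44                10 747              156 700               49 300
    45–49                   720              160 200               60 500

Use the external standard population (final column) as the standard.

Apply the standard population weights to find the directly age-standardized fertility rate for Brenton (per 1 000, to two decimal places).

57.56

Age-specific rates per 1 000 for Brenton: 5.595, 75.693, 86.491, 106.042, 73.892, 68.583, 4.494.
Standard total = 291 800; weights = 0.1049, 0.1045, 0.0994, 0.1453, 0.1696, 0.1690, 0.2073.
Standardized rate: 0.1049×5.595 + 0.1045×75.693 + 0.0994×86.491 + 0.1453×106.042 + 0.1696×73.892 + 0.1690×68.583 + 0.2073×4.494 = 57.5565 per 1 000.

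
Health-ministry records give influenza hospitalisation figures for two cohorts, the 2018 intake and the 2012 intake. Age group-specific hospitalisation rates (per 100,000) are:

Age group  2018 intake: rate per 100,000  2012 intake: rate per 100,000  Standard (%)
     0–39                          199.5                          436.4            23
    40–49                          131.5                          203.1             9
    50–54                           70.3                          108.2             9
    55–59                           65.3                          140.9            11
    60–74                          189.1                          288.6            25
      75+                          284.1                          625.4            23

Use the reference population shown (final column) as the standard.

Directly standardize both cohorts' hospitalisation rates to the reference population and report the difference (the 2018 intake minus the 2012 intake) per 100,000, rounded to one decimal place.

-176.0

Standard weights: 0.23, 0.09, 0.09, 0.11, 0.25, 0.23.
The 2018 intake: 0.2300×199.5 + 0.0900×131.5 + 0.0900×70.3 + 0.1100×65.3 + 0.2500×189.1 + 0.2300×284.1 = 183.8480 per 100,000.
The 2012 intake: 0.2300×436.4 + 0.0900×203.1 + 0.0900×108.2 + 0.1100×140.9 + 0.2500×288.6 + 0.2300×625.4 = 359.8800 per 100,000.
Difference = 183.8480 − 359.8800 = -176.0320.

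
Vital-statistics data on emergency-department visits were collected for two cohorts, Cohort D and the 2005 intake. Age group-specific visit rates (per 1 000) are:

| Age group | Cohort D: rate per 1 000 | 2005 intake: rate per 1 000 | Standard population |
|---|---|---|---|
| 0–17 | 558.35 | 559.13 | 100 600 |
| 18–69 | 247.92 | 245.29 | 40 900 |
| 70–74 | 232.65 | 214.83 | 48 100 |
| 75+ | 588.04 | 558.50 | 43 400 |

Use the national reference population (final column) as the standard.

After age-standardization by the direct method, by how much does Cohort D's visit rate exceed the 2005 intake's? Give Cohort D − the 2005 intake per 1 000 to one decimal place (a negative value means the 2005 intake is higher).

Standard total = 233 000; weights = 0.4318, 0.1755, 0.2064, 0.1863.
Cohort D: 0.4318×558.35 + 0.1755×247.92 + 0.2064×232.65 + 0.1863×588.04 = 442.1517 per 1 000.
The 2005 intake: 0.4318×559.13 + 0.1755×245.29 + 0.2064×214.83 + 0.1863×558.50 = 432.8458 per 1 000.
Difference = 442.1517 − 432.8458 = 9.3059.

9.3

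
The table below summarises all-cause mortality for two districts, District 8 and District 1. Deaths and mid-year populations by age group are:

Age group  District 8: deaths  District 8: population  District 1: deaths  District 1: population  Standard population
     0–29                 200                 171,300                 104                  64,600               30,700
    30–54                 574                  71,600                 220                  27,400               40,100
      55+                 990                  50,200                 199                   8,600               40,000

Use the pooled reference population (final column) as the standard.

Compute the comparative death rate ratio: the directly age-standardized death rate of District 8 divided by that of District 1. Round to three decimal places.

Age-specific rates per 1,000 for District 8: 1.168, 8.017, 19.721.
For District 1: 1.610, 8.029, 23.140.
Standard total = 110,800; weights = 0.2771, 0.3619, 0.3610.
District 8: 0.2771×1.168 + 0.3619×8.017 + 0.3610×19.721 = 10.3444 per 1,000.
District 1: 0.2771×1.610 + 0.3619×8.029 + 0.3610×23.140 = 11.7056 per 1,000.
Ratio = 10.3444 ÷ 11.7056 = 0.88372.

0.884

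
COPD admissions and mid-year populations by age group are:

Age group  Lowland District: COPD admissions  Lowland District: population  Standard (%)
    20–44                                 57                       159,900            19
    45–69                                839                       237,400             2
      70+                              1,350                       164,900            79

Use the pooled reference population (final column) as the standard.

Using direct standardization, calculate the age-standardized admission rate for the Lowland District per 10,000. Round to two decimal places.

Age-specific rates per 10,000 for the Lowland District: 3.56, 35.34, 81.87.
Standard weights: 0.19, 0.02, 0.79.
Standardized rate: 0.1900×3.56 + 0.0200×35.34 + 0.7900×81.87 = 66.0597 per 10,000.

66.06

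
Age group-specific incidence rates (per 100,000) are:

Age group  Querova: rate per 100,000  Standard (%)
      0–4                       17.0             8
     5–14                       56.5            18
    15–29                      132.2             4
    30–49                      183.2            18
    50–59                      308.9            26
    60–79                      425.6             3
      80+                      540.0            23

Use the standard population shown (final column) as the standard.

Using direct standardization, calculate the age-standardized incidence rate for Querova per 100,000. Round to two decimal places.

267.08

Standard weights: 0.08, 0.18, 0.04, 0.18, 0.26, 0.03, 0.23.
Standardized rate: 0.0800×17.0 + 0.1800×56.5 + 0.0400×132.2 + 0.1800×183.2 + 0.2600×308.9 + 0.0300×425.6 + 0.2300×540.0 = 267.0760 per 100,000.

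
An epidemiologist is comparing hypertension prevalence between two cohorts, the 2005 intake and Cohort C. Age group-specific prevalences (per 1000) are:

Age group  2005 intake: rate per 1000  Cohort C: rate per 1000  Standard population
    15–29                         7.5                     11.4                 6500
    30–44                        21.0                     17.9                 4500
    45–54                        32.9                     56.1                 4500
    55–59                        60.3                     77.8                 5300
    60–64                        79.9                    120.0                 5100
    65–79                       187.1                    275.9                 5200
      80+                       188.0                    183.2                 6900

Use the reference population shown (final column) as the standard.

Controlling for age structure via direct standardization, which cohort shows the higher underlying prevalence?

Cohort C

Standard total = 38000; weights = 0.1711, 0.1184, 0.1184, 0.1395, 0.1342, 0.1368, 0.1816.
The 2005 intake: 0.1711×7.5 + 0.1184×21.0 + 0.1184×32.9 + 0.1395×60.3 + 0.1342×79.9 + 0.1368×187.1 + 0.1816×188.0 = 86.5395 per 1000.
Cohort C: 0.1711×11.4 + 0.1184×17.9 + 0.1184×56.1 + 0.1395×77.8 + 0.1342×120.0 + 0.1368×275.9 + 0.1816×183.2 = 108.6895 per 1000.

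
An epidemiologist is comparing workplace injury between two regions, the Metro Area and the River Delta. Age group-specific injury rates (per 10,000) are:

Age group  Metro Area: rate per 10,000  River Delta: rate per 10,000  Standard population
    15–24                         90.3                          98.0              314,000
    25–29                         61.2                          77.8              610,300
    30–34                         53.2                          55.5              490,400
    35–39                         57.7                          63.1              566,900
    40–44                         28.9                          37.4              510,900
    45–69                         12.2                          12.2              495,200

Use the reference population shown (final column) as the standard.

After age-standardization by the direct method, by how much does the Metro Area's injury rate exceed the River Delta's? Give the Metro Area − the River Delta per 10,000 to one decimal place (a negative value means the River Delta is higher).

-7.1

Standard total = 2,987,700; weights = 0.1051, 0.2043, 0.1641, 0.1897, 0.1710, 0.1657.
The Metro Area: 0.1051×90.3 + 0.2043×61.2 + 0.1641×53.2 + 0.1897×57.7 + 0.1710×28.9 + 0.1657×12.2 = 48.6362 per 10,000.
The River Delta: 0.1051×98.0 + 0.2043×77.8 + 0.1641×55.5 + 0.1897×63.1 + 0.1710×37.4 + 0.1657×12.2 = 55.6920 per 10,000.
Difference = 48.6362 − 55.6920 = -7.0558.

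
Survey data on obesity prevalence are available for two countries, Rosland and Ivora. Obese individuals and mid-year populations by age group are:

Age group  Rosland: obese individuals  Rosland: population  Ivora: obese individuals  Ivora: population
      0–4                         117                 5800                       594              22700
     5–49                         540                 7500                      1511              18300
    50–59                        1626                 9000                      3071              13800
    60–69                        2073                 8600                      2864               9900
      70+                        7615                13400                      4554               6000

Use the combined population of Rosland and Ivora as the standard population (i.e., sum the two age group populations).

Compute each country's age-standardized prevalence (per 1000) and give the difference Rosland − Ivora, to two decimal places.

-52.09

Age-specific rates per 1000 for Rosland: 20.172, 72.000, 180.667, 241.047, 568.284.
For Ivora: 26.167, 82.568, 222.536, 289.293, 759.000.
Combined standard total = 115000; weights = 0.2478, 0.2243, 0.1983, 0.1609, 0.1687.
Rosland: 0.2478×20.172 + 0.2243×72.000 + 0.1983×180.667 + 0.1609×241.047 + 0.1687×568.284 = 191.6154 per 1000.
Ivora: 0.2478×26.167 + 0.2243×82.568 + 0.1983×222.536 + 0.1609×289.293 + 0.1687×759.000 = 243.7076 per 1000.
Difference = 191.6154 − 243.7076 = -52.0922.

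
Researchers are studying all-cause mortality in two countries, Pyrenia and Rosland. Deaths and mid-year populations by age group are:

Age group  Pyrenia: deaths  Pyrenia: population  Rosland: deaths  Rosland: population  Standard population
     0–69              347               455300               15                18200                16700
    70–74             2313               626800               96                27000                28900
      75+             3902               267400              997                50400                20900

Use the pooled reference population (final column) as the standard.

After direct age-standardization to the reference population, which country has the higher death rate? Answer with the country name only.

Rosland

Age-specific rates per 1000 for Pyrenia: 0.762, 3.690, 14.592.
For Rosland: 0.824, 3.556, 19.782.
Standard total = 66500; weights = 0.2511, 0.4346, 0.3143.
Pyrenia: 0.2511×0.762 + 0.4346×3.690 + 0.3143×14.592 = 6.3813 per 1000.
Rosland: 0.2511×0.824 + 0.4346×3.556 + 0.3143×19.782 = 7.9693 per 1000.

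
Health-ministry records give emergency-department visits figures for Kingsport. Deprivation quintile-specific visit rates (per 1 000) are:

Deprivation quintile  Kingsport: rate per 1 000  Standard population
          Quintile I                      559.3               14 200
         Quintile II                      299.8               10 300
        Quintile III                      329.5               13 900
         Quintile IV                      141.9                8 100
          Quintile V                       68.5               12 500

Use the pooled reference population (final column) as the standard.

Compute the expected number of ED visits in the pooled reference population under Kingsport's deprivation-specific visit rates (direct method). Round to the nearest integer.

Expected ED visits = Σ (standard pop × deprivation-specific rate ÷ 1 000)
= 14 200×559.3/1 000 + 10 300×299.8/1 000 + 13 900×329.5/1 000 + 8 100×141.9/1 000 + 12 500×68.5/1 000
= 7942.06 + 3087.94 + 4580.05 + 1149.39 + 856.25 = 17615.69.

17616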